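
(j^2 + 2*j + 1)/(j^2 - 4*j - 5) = (j + 1)/(j - 5)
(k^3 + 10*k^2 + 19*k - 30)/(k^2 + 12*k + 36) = (k^2 + 4*k - 5)/(k + 6)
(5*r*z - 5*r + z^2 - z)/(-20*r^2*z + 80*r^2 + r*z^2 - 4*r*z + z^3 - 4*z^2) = (z - 1)/(-4*r*z + 16*r + z^2 - 4*z)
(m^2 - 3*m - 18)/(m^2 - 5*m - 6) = (m + 3)/(m + 1)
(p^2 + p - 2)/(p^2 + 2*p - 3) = (p + 2)/(p + 3)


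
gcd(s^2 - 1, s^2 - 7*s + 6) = s - 1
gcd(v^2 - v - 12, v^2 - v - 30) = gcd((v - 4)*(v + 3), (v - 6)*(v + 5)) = 1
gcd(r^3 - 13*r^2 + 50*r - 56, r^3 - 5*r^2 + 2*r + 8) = r^2 - 6*r + 8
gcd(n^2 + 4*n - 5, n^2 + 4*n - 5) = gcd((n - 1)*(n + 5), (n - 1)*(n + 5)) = n^2 + 4*n - 5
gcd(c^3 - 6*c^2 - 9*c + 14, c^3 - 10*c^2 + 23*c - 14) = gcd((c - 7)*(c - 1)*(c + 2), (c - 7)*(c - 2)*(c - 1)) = c^2 - 8*c + 7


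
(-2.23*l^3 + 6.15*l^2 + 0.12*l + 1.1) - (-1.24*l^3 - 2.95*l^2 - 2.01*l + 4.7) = -0.99*l^3 + 9.1*l^2 + 2.13*l - 3.6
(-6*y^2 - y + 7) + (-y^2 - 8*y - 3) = -7*y^2 - 9*y + 4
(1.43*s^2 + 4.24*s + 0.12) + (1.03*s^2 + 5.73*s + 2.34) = 2.46*s^2 + 9.97*s + 2.46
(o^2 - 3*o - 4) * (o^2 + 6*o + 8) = o^4 + 3*o^3 - 14*o^2 - 48*o - 32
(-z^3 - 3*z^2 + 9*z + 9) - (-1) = -z^3 - 3*z^2 + 9*z + 10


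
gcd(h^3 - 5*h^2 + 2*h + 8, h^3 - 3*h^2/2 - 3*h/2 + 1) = h^2 - h - 2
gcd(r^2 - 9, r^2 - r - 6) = r - 3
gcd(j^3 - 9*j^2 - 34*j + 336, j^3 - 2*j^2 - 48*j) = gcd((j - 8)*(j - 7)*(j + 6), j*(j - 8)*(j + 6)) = j^2 - 2*j - 48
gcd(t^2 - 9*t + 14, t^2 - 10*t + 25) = 1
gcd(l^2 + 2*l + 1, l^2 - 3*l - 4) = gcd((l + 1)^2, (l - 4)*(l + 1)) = l + 1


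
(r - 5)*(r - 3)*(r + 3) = r^3 - 5*r^2 - 9*r + 45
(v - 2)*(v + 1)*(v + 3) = v^3 + 2*v^2 - 5*v - 6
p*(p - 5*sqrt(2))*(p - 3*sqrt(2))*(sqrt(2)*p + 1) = sqrt(2)*p^4 - 15*p^3 + 22*sqrt(2)*p^2 + 30*p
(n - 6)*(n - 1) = n^2 - 7*n + 6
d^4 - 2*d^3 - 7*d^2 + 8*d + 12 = (d - 3)*(d - 2)*(d + 1)*(d + 2)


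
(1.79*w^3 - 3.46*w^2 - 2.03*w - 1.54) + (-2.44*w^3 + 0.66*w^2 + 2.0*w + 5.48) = -0.65*w^3 - 2.8*w^2 - 0.0299999999999998*w + 3.94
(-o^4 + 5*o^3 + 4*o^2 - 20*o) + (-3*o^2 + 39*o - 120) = -o^4 + 5*o^3 + o^2 + 19*o - 120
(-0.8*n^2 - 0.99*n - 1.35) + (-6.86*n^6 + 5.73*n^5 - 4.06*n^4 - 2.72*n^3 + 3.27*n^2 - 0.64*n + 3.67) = -6.86*n^6 + 5.73*n^5 - 4.06*n^4 - 2.72*n^3 + 2.47*n^2 - 1.63*n + 2.32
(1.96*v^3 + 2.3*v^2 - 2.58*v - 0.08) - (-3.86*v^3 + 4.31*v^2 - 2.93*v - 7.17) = 5.82*v^3 - 2.01*v^2 + 0.35*v + 7.09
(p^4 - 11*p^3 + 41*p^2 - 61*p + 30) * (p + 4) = p^5 - 7*p^4 - 3*p^3 + 103*p^2 - 214*p + 120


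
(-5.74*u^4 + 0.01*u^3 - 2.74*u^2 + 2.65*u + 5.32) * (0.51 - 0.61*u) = 3.5014*u^5 - 2.9335*u^4 + 1.6765*u^3 - 3.0139*u^2 - 1.8937*u + 2.7132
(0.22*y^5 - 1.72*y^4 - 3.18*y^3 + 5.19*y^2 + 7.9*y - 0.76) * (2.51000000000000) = 0.5522*y^5 - 4.3172*y^4 - 7.9818*y^3 + 13.0269*y^2 + 19.829*y - 1.9076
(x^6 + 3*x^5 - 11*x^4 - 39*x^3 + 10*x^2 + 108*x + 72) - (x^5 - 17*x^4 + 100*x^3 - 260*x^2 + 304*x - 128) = x^6 + 2*x^5 + 6*x^4 - 139*x^3 + 270*x^2 - 196*x + 200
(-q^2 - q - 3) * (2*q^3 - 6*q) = -2*q^5 - 2*q^4 + 6*q^2 + 18*q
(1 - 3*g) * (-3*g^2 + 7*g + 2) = 9*g^3 - 24*g^2 + g + 2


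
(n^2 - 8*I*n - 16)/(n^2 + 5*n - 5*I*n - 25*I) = (n^2 - 8*I*n - 16)/(n^2 + 5*n*(1 - I) - 25*I)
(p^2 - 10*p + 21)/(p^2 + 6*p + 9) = (p^2 - 10*p + 21)/(p^2 + 6*p + 9)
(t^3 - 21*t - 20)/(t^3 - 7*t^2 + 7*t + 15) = (t + 4)/(t - 3)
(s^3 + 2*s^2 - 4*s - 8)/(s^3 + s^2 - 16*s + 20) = (s^2 + 4*s + 4)/(s^2 + 3*s - 10)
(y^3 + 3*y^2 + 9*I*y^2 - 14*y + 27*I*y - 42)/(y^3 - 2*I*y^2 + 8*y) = (y^2 + y*(3 + 7*I) + 21*I)/(y*(y - 4*I))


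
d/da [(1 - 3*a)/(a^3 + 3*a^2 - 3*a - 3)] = 6*(a^3 + a^2 - a + 2)/(a^6 + 6*a^5 + 3*a^4 - 24*a^3 - 9*a^2 + 18*a + 9)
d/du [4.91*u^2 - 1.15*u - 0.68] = 9.82*u - 1.15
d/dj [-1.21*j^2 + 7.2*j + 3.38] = 7.2 - 2.42*j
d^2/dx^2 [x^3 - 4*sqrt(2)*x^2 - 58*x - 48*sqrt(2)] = 6*x - 8*sqrt(2)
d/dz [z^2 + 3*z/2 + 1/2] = 2*z + 3/2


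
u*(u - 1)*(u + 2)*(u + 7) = u^4 + 8*u^3 + 5*u^2 - 14*u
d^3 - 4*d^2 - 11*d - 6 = (d - 6)*(d + 1)^2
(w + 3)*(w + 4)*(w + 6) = w^3 + 13*w^2 + 54*w + 72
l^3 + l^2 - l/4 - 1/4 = (l - 1/2)*(l + 1/2)*(l + 1)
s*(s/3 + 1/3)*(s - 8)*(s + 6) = s^4/3 - s^3/3 - 50*s^2/3 - 16*s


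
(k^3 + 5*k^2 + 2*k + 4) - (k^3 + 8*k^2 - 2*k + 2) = -3*k^2 + 4*k + 2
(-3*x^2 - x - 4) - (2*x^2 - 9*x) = -5*x^2 + 8*x - 4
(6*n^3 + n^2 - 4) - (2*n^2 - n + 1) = 6*n^3 - n^2 + n - 5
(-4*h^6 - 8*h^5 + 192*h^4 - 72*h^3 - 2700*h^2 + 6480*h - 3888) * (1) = -4*h^6 - 8*h^5 + 192*h^4 - 72*h^3 - 2700*h^2 + 6480*h - 3888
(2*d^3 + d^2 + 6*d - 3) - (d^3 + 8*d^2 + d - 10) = d^3 - 7*d^2 + 5*d + 7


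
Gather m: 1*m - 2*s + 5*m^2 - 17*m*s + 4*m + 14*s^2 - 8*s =5*m^2 + m*(5 - 17*s) + 14*s^2 - 10*s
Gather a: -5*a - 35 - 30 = -5*a - 65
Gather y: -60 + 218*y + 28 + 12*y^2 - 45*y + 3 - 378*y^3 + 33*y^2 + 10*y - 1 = -378*y^3 + 45*y^2 + 183*y - 30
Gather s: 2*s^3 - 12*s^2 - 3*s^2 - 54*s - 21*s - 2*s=2*s^3 - 15*s^2 - 77*s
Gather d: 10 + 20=30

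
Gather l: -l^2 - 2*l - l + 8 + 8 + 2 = -l^2 - 3*l + 18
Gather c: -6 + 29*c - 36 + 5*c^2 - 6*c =5*c^2 + 23*c - 42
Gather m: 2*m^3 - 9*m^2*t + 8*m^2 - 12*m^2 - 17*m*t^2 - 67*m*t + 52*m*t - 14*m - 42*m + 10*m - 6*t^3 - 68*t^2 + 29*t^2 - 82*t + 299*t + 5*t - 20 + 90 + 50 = 2*m^3 + m^2*(-9*t - 4) + m*(-17*t^2 - 15*t - 46) - 6*t^3 - 39*t^2 + 222*t + 120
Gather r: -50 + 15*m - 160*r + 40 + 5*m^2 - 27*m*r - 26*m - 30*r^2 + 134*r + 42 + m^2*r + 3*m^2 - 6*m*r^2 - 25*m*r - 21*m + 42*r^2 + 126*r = 8*m^2 - 32*m + r^2*(12 - 6*m) + r*(m^2 - 52*m + 100) + 32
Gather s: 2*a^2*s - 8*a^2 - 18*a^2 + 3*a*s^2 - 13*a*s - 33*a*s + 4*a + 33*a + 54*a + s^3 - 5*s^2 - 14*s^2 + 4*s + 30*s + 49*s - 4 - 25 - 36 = -26*a^2 + 91*a + s^3 + s^2*(3*a - 19) + s*(2*a^2 - 46*a + 83) - 65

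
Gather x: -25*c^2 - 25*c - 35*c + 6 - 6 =-25*c^2 - 60*c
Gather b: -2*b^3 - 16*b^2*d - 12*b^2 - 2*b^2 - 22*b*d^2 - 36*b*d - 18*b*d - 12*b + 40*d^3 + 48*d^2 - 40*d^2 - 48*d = -2*b^3 + b^2*(-16*d - 14) + b*(-22*d^2 - 54*d - 12) + 40*d^3 + 8*d^2 - 48*d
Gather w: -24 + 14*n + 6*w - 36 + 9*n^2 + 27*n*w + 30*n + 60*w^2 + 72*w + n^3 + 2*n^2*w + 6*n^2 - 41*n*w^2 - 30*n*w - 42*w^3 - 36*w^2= n^3 + 15*n^2 + 44*n - 42*w^3 + w^2*(24 - 41*n) + w*(2*n^2 - 3*n + 78) - 60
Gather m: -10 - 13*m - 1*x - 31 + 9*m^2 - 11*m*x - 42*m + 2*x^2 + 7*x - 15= 9*m^2 + m*(-11*x - 55) + 2*x^2 + 6*x - 56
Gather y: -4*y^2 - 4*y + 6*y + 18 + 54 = -4*y^2 + 2*y + 72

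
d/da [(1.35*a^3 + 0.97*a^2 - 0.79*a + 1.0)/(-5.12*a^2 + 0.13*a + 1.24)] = (-6.912*a^4 + 0.351000000000001*a^3 + 1.1033*a^2 + 12.6456*a - 1.1096)/(26.2144*a^4 - 1.3312*a^3 - 12.6807*a^2 + 0.3224*a + 1.5376)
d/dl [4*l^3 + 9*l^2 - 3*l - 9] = 12*l^2 + 18*l - 3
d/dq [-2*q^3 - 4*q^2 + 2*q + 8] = -6*q^2 - 8*q + 2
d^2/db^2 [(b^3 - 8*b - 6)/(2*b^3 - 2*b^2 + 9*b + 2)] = 2*(4*b^6 - 150*b^5 - 72*b^4 + 389*b^3 - 150*b^2 + 312*b - 366)/(8*b^9 - 24*b^8 + 132*b^7 - 200*b^6 + 546*b^5 - 246*b^4 + 537*b^3 + 462*b^2 + 108*b + 8)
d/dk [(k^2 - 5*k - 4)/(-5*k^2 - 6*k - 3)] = (-31*k^2 - 46*k - 9)/(25*k^4 + 60*k^3 + 66*k^2 + 36*k + 9)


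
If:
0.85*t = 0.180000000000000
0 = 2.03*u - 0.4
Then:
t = 0.21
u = 0.20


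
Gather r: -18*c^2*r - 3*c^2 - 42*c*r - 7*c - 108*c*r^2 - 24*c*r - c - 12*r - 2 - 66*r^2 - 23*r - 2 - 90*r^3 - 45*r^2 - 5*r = -3*c^2 - 8*c - 90*r^3 + r^2*(-108*c - 111) + r*(-18*c^2 - 66*c - 40) - 4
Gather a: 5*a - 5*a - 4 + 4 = 0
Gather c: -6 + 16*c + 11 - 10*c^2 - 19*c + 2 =-10*c^2 - 3*c + 7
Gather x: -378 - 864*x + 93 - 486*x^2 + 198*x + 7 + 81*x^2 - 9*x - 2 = -405*x^2 - 675*x - 280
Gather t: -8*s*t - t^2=-8*s*t - t^2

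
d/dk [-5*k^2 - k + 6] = -10*k - 1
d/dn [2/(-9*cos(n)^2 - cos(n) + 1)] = -2*(18*cos(n) + 1)*sin(n)/(9*cos(n)^2 + cos(n) - 1)^2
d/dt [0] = 0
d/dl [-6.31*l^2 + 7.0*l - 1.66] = 7.0 - 12.62*l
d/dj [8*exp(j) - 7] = 8*exp(j)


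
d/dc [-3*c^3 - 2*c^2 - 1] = c*(-9*c - 4)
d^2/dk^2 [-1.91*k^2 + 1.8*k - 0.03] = -3.82000000000000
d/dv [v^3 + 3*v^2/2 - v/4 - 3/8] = 3*v^2 + 3*v - 1/4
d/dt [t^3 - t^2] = t*(3*t - 2)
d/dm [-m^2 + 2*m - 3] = 2 - 2*m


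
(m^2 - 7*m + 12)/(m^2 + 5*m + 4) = (m^2 - 7*m + 12)/(m^2 + 5*m + 4)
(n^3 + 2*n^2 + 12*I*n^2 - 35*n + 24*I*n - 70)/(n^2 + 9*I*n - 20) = (n^2 + n*(2 + 7*I) + 14*I)/(n + 4*I)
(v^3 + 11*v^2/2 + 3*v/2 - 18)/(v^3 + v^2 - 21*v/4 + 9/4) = 2*(v + 4)/(2*v - 1)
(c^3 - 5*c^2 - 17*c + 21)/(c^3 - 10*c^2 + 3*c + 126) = (c - 1)/(c - 6)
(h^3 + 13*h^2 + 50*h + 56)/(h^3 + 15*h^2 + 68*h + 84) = (h + 4)/(h + 6)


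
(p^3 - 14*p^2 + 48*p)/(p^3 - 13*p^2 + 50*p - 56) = p*(p^2 - 14*p + 48)/(p^3 - 13*p^2 + 50*p - 56)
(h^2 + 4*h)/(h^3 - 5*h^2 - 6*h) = (h + 4)/(h^2 - 5*h - 6)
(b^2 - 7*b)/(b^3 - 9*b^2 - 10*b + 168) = b/(b^2 - 2*b - 24)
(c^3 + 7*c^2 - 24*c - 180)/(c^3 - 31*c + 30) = (c + 6)/(c - 1)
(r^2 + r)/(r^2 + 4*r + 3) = r/(r + 3)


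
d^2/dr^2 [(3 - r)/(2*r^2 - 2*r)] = (r*(r - 1)*(3*r - 4) - (r - 3)*(2*r - 1)^2)/(r^3*(r - 1)^3)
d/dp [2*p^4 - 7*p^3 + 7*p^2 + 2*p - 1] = 8*p^3 - 21*p^2 + 14*p + 2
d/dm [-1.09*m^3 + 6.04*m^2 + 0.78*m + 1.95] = -3.27*m^2 + 12.08*m + 0.78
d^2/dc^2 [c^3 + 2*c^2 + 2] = 6*c + 4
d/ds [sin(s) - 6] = cos(s)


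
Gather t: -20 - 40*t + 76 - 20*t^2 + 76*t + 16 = -20*t^2 + 36*t + 72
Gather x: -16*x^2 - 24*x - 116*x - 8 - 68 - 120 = -16*x^2 - 140*x - 196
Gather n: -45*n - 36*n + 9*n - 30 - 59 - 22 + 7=-72*n - 104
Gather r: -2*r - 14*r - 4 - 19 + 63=40 - 16*r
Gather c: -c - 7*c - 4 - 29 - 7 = -8*c - 40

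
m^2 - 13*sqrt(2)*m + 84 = (m - 7*sqrt(2))*(m - 6*sqrt(2))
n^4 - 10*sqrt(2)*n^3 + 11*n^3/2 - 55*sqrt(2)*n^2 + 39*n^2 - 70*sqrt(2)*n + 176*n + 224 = (n + 2)*(n + 7/2)*(n - 8*sqrt(2))*(n - 2*sqrt(2))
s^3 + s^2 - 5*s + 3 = (s - 1)^2*(s + 3)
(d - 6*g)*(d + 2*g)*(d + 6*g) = d^3 + 2*d^2*g - 36*d*g^2 - 72*g^3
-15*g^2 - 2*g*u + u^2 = (-5*g + u)*(3*g + u)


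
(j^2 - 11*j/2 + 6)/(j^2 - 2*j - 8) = (j - 3/2)/(j + 2)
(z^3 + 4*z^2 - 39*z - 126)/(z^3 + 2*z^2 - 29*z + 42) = (z^2 - 3*z - 18)/(z^2 - 5*z + 6)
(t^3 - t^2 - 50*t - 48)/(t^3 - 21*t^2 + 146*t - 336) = (t^2 + 7*t + 6)/(t^2 - 13*t + 42)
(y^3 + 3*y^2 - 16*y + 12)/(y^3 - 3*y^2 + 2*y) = (y + 6)/y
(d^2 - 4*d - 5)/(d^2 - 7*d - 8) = (d - 5)/(d - 8)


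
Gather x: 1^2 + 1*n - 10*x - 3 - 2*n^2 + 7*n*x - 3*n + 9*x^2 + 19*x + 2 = -2*n^2 - 2*n + 9*x^2 + x*(7*n + 9)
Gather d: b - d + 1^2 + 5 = b - d + 6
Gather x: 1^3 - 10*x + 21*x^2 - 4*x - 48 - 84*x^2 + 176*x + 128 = -63*x^2 + 162*x + 81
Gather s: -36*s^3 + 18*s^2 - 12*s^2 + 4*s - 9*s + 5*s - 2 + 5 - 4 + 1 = -36*s^3 + 6*s^2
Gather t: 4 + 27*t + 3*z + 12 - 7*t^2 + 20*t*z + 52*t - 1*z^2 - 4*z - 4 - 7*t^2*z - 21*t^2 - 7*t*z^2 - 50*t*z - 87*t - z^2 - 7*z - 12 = t^2*(-7*z - 28) + t*(-7*z^2 - 30*z - 8) - 2*z^2 - 8*z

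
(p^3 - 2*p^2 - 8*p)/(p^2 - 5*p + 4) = p*(p + 2)/(p - 1)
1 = 1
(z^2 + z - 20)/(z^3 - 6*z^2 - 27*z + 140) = 1/(z - 7)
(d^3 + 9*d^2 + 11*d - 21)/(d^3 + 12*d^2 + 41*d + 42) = (d - 1)/(d + 2)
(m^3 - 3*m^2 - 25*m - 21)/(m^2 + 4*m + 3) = m - 7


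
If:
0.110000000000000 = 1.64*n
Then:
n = 0.07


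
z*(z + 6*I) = z^2 + 6*I*z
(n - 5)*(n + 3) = n^2 - 2*n - 15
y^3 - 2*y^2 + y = y*(y - 1)^2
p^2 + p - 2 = (p - 1)*(p + 2)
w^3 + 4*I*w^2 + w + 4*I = (w - I)*(w + I)*(w + 4*I)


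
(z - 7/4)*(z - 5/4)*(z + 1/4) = z^3 - 11*z^2/4 + 23*z/16 + 35/64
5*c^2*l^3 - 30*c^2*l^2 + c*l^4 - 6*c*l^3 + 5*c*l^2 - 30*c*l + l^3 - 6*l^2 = l*(5*c + l)*(l - 6)*(c*l + 1)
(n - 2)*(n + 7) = n^2 + 5*n - 14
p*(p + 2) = p^2 + 2*p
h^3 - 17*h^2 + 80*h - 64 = (h - 8)^2*(h - 1)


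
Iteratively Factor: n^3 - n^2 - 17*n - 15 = (n - 5)*(n^2 + 4*n + 3) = (n - 5)*(n + 1)*(n + 3)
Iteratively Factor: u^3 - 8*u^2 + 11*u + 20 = (u - 5)*(u^2 - 3*u - 4) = (u - 5)*(u - 4)*(u + 1)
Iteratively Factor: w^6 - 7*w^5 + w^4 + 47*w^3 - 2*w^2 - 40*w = (w - 4)*(w^5 - 3*w^4 - 11*w^3 + 3*w^2 + 10*w) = w*(w - 4)*(w^4 - 3*w^3 - 11*w^2 + 3*w + 10) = w*(w - 5)*(w - 4)*(w^3 + 2*w^2 - w - 2) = w*(w - 5)*(w - 4)*(w - 1)*(w^2 + 3*w + 2) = w*(w - 5)*(w - 4)*(w - 1)*(w + 2)*(w + 1)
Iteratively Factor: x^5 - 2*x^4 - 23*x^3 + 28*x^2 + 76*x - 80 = (x - 2)*(x^4 - 23*x^2 - 18*x + 40) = (x - 5)*(x - 2)*(x^3 + 5*x^2 + 2*x - 8) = (x - 5)*(x - 2)*(x + 4)*(x^2 + x - 2) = (x - 5)*(x - 2)*(x - 1)*(x + 4)*(x + 2)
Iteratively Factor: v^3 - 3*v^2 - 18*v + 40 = (v - 5)*(v^2 + 2*v - 8) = (v - 5)*(v + 4)*(v - 2)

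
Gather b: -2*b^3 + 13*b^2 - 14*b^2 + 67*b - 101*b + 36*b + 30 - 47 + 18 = -2*b^3 - b^2 + 2*b + 1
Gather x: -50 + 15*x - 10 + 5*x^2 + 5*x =5*x^2 + 20*x - 60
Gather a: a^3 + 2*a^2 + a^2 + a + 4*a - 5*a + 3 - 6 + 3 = a^3 + 3*a^2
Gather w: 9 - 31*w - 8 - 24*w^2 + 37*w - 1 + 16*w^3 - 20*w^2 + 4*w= 16*w^3 - 44*w^2 + 10*w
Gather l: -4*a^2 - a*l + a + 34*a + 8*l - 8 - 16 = -4*a^2 + 35*a + l*(8 - a) - 24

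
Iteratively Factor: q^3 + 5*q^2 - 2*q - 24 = (q - 2)*(q^2 + 7*q + 12) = (q - 2)*(q + 3)*(q + 4)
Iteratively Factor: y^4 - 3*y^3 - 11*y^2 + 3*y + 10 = (y + 1)*(y^3 - 4*y^2 - 7*y + 10) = (y - 1)*(y + 1)*(y^2 - 3*y - 10) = (y - 1)*(y + 1)*(y + 2)*(y - 5)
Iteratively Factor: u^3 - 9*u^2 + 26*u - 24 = (u - 3)*(u^2 - 6*u + 8) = (u - 4)*(u - 3)*(u - 2)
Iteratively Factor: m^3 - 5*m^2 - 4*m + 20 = (m - 2)*(m^2 - 3*m - 10) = (m - 5)*(m - 2)*(m + 2)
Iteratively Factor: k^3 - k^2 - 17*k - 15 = (k + 1)*(k^2 - 2*k - 15) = (k - 5)*(k + 1)*(k + 3)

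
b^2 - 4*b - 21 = (b - 7)*(b + 3)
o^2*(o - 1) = o^3 - o^2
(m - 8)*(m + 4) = m^2 - 4*m - 32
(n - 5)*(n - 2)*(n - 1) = n^3 - 8*n^2 + 17*n - 10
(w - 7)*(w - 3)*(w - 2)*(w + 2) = w^4 - 10*w^3 + 17*w^2 + 40*w - 84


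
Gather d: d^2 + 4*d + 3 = d^2 + 4*d + 3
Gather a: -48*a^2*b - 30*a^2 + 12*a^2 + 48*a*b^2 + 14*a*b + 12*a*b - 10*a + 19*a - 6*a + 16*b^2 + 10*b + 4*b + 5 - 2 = a^2*(-48*b - 18) + a*(48*b^2 + 26*b + 3) + 16*b^2 + 14*b + 3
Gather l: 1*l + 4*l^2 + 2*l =4*l^2 + 3*l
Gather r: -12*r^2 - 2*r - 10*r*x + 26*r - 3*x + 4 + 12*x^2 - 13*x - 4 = -12*r^2 + r*(24 - 10*x) + 12*x^2 - 16*x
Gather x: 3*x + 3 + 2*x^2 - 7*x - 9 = 2*x^2 - 4*x - 6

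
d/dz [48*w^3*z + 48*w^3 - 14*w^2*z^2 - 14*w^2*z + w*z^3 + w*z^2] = w*(48*w^2 - 28*w*z - 14*w + 3*z^2 + 2*z)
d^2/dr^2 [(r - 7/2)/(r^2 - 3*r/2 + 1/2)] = 2*(4*(5 - 3*r)*(2*r^2 - 3*r + 1) + (2*r - 7)*(4*r - 3)^2)/(2*r^2 - 3*r + 1)^3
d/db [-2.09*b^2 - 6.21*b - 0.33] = -4.18*b - 6.21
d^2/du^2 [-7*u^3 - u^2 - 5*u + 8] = -42*u - 2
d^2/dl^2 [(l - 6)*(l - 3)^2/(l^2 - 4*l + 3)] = 20/(l^3 - 3*l^2 + 3*l - 1)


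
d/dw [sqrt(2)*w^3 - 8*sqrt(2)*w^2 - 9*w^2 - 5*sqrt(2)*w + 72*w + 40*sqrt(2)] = 3*sqrt(2)*w^2 - 16*sqrt(2)*w - 18*w - 5*sqrt(2) + 72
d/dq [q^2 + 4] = 2*q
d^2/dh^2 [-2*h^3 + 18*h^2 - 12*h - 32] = 36 - 12*h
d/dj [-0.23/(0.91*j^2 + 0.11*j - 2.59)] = (0.4186*j + 0.0253)/(0.91*j^2 + 0.11*j - 2.59)^2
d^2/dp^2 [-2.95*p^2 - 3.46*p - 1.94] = -5.90000000000000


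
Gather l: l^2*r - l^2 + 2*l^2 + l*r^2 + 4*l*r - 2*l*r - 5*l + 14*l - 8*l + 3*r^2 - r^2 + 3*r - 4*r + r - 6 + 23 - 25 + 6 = l^2*(r + 1) + l*(r^2 + 2*r + 1) + 2*r^2 - 2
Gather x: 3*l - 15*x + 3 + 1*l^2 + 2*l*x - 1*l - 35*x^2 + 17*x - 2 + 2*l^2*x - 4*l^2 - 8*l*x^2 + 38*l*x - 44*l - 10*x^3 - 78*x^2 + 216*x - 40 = -3*l^2 - 42*l - 10*x^3 + x^2*(-8*l - 113) + x*(2*l^2 + 40*l + 218) - 39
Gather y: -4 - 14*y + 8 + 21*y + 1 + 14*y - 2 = 21*y + 3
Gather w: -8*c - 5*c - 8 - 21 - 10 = -13*c - 39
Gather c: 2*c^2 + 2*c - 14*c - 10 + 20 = 2*c^2 - 12*c + 10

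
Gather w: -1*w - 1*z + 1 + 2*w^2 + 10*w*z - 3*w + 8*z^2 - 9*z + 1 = 2*w^2 + w*(10*z - 4) + 8*z^2 - 10*z + 2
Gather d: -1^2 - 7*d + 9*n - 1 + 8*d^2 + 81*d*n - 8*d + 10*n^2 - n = 8*d^2 + d*(81*n - 15) + 10*n^2 + 8*n - 2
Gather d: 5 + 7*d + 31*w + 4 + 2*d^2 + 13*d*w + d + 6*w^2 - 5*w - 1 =2*d^2 + d*(13*w + 8) + 6*w^2 + 26*w + 8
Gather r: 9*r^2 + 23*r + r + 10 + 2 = 9*r^2 + 24*r + 12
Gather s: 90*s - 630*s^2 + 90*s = -630*s^2 + 180*s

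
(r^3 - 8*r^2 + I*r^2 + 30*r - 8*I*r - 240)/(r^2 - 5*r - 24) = (r^2 + I*r + 30)/(r + 3)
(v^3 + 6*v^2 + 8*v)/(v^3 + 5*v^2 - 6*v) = (v^2 + 6*v + 8)/(v^2 + 5*v - 6)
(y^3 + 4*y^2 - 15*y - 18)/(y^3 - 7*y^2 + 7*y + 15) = (y + 6)/(y - 5)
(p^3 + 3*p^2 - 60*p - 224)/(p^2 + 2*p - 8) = (p^2 - p - 56)/(p - 2)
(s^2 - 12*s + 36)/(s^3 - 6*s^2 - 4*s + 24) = (s - 6)/(s^2 - 4)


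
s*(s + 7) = s^2 + 7*s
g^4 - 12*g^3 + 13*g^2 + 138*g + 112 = (g - 8)*(g - 7)*(g + 1)*(g + 2)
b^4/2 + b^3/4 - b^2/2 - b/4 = b*(b/2 + 1/4)*(b - 1)*(b + 1)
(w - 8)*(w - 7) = w^2 - 15*w + 56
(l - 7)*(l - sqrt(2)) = l^2 - 7*l - sqrt(2)*l + 7*sqrt(2)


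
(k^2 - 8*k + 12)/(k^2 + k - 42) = (k - 2)/(k + 7)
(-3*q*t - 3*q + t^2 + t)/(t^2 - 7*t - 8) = (-3*q + t)/(t - 8)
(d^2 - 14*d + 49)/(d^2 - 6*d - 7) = (d - 7)/(d + 1)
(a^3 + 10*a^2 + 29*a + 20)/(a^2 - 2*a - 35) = (a^2 + 5*a + 4)/(a - 7)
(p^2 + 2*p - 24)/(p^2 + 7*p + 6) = (p - 4)/(p + 1)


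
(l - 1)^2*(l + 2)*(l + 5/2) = l^4 + 5*l^3/2 - 3*l^2 - 11*l/2 + 5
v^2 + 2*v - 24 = (v - 4)*(v + 6)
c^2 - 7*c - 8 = (c - 8)*(c + 1)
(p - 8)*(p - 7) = p^2 - 15*p + 56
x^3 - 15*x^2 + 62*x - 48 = (x - 8)*(x - 6)*(x - 1)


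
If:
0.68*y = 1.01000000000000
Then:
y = 1.49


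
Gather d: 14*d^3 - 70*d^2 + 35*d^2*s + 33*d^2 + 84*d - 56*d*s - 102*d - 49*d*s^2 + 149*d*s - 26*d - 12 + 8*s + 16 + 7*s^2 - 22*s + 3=14*d^3 + d^2*(35*s - 37) + d*(-49*s^2 + 93*s - 44) + 7*s^2 - 14*s + 7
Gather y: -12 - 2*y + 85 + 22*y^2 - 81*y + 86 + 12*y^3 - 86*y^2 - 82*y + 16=12*y^3 - 64*y^2 - 165*y + 175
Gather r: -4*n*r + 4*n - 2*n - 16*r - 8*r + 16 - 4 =2*n + r*(-4*n - 24) + 12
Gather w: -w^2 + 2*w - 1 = -w^2 + 2*w - 1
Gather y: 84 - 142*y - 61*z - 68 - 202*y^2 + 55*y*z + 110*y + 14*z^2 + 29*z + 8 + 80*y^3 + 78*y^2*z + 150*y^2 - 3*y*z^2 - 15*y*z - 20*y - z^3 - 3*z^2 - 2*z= 80*y^3 + y^2*(78*z - 52) + y*(-3*z^2 + 40*z - 52) - z^3 + 11*z^2 - 34*z + 24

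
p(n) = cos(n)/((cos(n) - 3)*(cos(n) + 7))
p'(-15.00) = -0.03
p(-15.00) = 0.03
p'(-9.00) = -0.02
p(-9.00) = 0.04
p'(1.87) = 0.04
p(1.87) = 0.01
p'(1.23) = 0.05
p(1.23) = -0.02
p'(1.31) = 0.05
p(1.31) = -0.01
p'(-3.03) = -0.00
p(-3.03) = 0.04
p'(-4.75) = 0.05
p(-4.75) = -0.00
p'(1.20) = 0.05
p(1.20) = -0.02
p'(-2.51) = -0.02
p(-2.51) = 0.03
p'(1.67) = 0.05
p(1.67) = 0.00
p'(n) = -sin(n)/((cos(n) - 3)*(cos(n) + 7)) + sin(n)*cos(n)/((cos(n) - 3)*(cos(n) + 7)^2) + sin(n)*cos(n)/((cos(n) - 3)^2*(cos(n) + 7))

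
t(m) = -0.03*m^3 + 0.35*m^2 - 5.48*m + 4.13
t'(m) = -0.09*m^2 + 0.7*m - 5.48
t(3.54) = -12.21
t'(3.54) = -4.13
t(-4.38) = 37.37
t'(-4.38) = -10.27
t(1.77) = -4.64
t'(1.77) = -4.52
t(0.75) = 0.20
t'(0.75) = -5.01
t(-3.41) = 28.08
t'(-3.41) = -8.91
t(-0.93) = 9.55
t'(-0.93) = -6.21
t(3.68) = -12.79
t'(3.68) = -4.12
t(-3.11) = 25.46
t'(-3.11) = -8.53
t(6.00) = -22.63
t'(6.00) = -4.52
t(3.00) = -9.97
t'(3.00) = -4.19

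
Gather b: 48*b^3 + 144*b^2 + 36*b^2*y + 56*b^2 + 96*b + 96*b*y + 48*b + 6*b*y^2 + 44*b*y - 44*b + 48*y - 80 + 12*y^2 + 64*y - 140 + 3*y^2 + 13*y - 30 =48*b^3 + b^2*(36*y + 200) + b*(6*y^2 + 140*y + 100) + 15*y^2 + 125*y - 250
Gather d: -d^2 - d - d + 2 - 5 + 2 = -d^2 - 2*d - 1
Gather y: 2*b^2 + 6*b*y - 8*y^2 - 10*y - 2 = 2*b^2 - 8*y^2 + y*(6*b - 10) - 2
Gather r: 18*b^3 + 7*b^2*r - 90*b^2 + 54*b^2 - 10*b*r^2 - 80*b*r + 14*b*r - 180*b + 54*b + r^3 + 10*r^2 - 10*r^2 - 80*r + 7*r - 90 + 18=18*b^3 - 36*b^2 - 10*b*r^2 - 126*b + r^3 + r*(7*b^2 - 66*b - 73) - 72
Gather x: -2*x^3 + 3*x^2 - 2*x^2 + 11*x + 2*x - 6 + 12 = -2*x^3 + x^2 + 13*x + 6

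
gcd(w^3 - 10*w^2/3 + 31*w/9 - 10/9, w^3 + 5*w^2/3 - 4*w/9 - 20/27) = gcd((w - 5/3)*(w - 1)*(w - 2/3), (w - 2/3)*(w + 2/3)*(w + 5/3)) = w - 2/3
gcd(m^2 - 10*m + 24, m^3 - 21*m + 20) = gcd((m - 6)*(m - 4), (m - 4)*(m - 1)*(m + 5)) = m - 4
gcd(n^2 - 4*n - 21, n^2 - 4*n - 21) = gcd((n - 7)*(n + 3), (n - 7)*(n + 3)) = n^2 - 4*n - 21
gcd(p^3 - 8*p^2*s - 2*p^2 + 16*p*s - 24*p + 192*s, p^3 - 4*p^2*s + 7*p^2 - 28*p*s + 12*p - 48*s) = p + 4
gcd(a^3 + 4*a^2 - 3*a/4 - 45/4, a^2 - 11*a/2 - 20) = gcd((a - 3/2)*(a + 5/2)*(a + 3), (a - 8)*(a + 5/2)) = a + 5/2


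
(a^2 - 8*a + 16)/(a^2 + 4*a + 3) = (a^2 - 8*a + 16)/(a^2 + 4*a + 3)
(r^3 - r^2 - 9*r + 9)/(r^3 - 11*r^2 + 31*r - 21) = (r + 3)/(r - 7)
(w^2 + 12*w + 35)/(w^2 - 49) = (w + 5)/(w - 7)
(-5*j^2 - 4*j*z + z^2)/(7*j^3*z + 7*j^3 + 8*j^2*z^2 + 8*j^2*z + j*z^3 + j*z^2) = (-5*j + z)/(j*(7*j*z + 7*j + z^2 + z))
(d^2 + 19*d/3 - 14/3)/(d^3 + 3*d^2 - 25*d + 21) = (d - 2/3)/(d^2 - 4*d + 3)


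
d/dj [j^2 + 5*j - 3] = 2*j + 5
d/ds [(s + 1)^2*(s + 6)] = (s + 1)*(3*s + 13)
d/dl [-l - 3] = -1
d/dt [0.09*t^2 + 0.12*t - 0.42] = 0.18*t + 0.12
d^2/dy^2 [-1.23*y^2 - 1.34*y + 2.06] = -2.46000000000000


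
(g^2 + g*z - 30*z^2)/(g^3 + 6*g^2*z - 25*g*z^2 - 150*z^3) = 1/(g + 5*z)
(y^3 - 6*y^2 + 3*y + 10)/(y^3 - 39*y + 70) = (y + 1)/(y + 7)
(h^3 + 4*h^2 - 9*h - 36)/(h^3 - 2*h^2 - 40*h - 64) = (h^2 - 9)/(h^2 - 6*h - 16)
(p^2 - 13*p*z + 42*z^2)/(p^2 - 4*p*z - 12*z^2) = (p - 7*z)/(p + 2*z)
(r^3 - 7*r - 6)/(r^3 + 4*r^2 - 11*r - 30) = (r + 1)/(r + 5)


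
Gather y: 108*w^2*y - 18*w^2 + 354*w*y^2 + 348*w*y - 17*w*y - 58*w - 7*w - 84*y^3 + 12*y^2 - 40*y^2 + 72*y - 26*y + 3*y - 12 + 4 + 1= -18*w^2 - 65*w - 84*y^3 + y^2*(354*w - 28) + y*(108*w^2 + 331*w + 49) - 7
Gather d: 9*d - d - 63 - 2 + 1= 8*d - 64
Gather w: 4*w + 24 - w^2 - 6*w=-w^2 - 2*w + 24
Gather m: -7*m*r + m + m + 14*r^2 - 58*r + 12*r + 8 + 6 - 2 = m*(2 - 7*r) + 14*r^2 - 46*r + 12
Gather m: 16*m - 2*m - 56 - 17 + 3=14*m - 70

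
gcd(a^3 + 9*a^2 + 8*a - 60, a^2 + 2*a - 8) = a - 2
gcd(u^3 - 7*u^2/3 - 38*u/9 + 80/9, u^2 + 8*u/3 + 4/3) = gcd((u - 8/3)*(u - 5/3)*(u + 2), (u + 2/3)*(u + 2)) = u + 2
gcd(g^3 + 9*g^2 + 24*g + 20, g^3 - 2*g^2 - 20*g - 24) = g^2 + 4*g + 4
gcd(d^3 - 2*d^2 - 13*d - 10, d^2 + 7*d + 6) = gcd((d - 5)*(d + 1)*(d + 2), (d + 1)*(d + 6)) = d + 1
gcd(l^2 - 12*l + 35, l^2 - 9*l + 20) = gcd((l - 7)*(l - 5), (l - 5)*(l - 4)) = l - 5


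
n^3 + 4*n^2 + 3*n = n*(n + 1)*(n + 3)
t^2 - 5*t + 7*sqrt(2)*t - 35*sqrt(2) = (t - 5)*(t + 7*sqrt(2))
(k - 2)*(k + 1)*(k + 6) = k^3 + 5*k^2 - 8*k - 12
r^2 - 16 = (r - 4)*(r + 4)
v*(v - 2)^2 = v^3 - 4*v^2 + 4*v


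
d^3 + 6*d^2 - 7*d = d*(d - 1)*(d + 7)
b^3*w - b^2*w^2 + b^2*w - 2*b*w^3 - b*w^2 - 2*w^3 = (b - 2*w)*(b + w)*(b*w + w)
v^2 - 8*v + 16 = (v - 4)^2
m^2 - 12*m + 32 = (m - 8)*(m - 4)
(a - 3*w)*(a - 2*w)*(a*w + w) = a^3*w - 5*a^2*w^2 + a^2*w + 6*a*w^3 - 5*a*w^2 + 6*w^3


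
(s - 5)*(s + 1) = s^2 - 4*s - 5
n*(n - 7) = n^2 - 7*n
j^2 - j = j*(j - 1)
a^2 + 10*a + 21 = (a + 3)*(a + 7)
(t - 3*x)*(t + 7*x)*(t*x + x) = t^3*x + 4*t^2*x^2 + t^2*x - 21*t*x^3 + 4*t*x^2 - 21*x^3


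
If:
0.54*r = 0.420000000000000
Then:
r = 0.78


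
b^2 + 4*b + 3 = (b + 1)*(b + 3)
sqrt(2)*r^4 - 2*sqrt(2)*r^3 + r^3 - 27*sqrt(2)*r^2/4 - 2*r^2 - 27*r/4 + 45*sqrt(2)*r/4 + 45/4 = (r - 3)*(r - 3/2)*(r + 5/2)*(sqrt(2)*r + 1)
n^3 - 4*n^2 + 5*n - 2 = (n - 2)*(n - 1)^2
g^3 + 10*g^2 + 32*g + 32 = (g + 2)*(g + 4)^2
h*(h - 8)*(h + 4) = h^3 - 4*h^2 - 32*h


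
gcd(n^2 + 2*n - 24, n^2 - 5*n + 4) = n - 4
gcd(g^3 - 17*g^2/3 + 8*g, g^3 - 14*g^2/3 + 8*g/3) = g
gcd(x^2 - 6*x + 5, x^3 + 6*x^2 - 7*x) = x - 1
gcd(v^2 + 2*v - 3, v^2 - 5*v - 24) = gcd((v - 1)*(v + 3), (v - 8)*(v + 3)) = v + 3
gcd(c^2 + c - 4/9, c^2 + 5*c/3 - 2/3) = c - 1/3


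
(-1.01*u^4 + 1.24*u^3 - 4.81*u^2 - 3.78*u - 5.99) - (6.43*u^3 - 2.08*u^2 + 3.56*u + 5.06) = -1.01*u^4 - 5.19*u^3 - 2.73*u^2 - 7.34*u - 11.05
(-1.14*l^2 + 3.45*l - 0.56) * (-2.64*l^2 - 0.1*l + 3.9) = 3.0096*l^4 - 8.994*l^3 - 3.3126*l^2 + 13.511*l - 2.184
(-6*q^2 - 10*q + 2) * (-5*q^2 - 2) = 30*q^4 + 50*q^3 + 2*q^2 + 20*q - 4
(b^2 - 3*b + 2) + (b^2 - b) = 2*b^2 - 4*b + 2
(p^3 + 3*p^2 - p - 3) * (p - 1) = p^4 + 2*p^3 - 4*p^2 - 2*p + 3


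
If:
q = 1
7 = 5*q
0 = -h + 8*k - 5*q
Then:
No Solution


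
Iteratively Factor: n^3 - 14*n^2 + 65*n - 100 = (n - 4)*(n^2 - 10*n + 25) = (n - 5)*(n - 4)*(n - 5)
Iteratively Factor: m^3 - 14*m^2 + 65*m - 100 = (m - 5)*(m^2 - 9*m + 20) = (m - 5)*(m - 4)*(m - 5)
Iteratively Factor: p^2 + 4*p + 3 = (p + 1)*(p + 3)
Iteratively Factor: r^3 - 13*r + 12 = (r - 1)*(r^2 + r - 12) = (r - 1)*(r + 4)*(r - 3)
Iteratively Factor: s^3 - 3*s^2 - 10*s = (s)*(s^2 - 3*s - 10) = s*(s + 2)*(s - 5)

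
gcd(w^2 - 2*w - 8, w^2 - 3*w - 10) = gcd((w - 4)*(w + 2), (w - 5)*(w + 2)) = w + 2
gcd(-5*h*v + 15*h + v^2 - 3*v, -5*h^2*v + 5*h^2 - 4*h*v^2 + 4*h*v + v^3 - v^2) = -5*h + v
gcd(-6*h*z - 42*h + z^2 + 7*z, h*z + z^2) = 1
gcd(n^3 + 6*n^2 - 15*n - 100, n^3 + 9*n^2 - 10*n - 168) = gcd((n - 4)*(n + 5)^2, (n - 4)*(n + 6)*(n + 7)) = n - 4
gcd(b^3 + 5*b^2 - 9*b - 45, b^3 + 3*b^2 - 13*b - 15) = b^2 + 2*b - 15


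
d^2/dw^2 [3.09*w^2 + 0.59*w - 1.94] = 6.18000000000000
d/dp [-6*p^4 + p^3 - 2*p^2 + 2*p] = -24*p^3 + 3*p^2 - 4*p + 2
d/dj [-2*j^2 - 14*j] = -4*j - 14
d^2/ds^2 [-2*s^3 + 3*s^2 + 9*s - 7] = 6 - 12*s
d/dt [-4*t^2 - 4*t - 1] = -8*t - 4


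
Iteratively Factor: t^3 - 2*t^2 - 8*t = (t)*(t^2 - 2*t - 8) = t*(t + 2)*(t - 4)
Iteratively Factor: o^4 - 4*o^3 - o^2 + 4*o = (o - 1)*(o^3 - 3*o^2 - 4*o) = (o - 4)*(o - 1)*(o^2 + o) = o*(o - 4)*(o - 1)*(o + 1)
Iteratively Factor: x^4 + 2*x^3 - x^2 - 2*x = (x + 1)*(x^3 + x^2 - 2*x) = (x + 1)*(x + 2)*(x^2 - x) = x*(x + 1)*(x + 2)*(x - 1)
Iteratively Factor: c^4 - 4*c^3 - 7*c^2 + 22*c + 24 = (c - 3)*(c^3 - c^2 - 10*c - 8) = (c - 4)*(c - 3)*(c^2 + 3*c + 2) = (c - 4)*(c - 3)*(c + 2)*(c + 1)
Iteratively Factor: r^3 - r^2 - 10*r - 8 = (r + 2)*(r^2 - 3*r - 4) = (r - 4)*(r + 2)*(r + 1)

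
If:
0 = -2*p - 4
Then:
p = -2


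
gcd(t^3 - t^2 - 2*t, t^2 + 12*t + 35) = 1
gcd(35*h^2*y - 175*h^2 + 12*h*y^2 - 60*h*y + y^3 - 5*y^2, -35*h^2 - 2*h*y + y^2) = 5*h + y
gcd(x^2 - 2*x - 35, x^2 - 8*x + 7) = x - 7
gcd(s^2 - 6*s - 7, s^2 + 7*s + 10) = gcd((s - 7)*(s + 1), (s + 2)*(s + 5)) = 1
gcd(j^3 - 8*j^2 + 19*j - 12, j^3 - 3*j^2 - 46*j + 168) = j - 4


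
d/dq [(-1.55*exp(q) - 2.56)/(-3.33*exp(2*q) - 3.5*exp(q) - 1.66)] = (-(1.55*exp(q) + 2.56)*(6.66*exp(q) + 3.5) + 5.1615*exp(2*q) + 5.425*exp(q) + 2.573)*exp(q)/(3.33*exp(2*q) + 3.5*exp(q) + 1.66)^2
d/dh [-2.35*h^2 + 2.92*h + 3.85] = 2.92 - 4.7*h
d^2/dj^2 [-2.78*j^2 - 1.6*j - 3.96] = -5.56000000000000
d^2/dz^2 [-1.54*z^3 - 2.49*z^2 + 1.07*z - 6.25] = -9.24*z - 4.98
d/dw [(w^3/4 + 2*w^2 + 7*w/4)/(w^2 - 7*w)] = (w^2 - 14*w - 63)/(4*(w^2 - 14*w + 49))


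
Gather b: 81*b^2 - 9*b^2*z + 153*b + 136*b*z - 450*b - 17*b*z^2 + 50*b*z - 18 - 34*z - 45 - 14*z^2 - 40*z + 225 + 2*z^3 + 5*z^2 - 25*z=b^2*(81 - 9*z) + b*(-17*z^2 + 186*z - 297) + 2*z^3 - 9*z^2 - 99*z + 162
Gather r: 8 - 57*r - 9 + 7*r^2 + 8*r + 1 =7*r^2 - 49*r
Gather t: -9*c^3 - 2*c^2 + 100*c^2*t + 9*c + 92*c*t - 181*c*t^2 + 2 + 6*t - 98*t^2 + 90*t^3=-9*c^3 - 2*c^2 + 9*c + 90*t^3 + t^2*(-181*c - 98) + t*(100*c^2 + 92*c + 6) + 2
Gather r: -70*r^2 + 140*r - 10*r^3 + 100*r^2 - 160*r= -10*r^3 + 30*r^2 - 20*r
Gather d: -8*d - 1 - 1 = -8*d - 2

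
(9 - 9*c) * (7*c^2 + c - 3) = -63*c^3 + 54*c^2 + 36*c - 27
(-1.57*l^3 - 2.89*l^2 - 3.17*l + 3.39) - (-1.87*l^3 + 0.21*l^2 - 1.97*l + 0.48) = 0.3*l^3 - 3.1*l^2 - 1.2*l + 2.91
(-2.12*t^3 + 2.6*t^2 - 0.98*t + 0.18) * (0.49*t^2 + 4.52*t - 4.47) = -1.0388*t^5 - 8.3084*t^4 + 20.7482*t^3 - 15.9634*t^2 + 5.1942*t - 0.8046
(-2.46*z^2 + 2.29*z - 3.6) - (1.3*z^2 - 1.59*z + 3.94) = -3.76*z^2 + 3.88*z - 7.54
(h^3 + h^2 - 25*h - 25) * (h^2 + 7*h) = h^5 + 8*h^4 - 18*h^3 - 200*h^2 - 175*h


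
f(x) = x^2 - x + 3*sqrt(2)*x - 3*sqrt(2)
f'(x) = 2*x - 1 + 3*sqrt(2)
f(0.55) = -2.16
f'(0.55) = 4.34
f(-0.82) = -6.23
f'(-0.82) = 1.60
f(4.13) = 26.21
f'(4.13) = 11.50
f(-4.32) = 0.41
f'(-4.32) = -5.40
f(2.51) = 10.20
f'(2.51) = 8.26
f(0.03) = -4.14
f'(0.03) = 3.30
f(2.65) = 11.37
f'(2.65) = 8.54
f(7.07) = 68.67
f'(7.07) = 17.38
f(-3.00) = -4.97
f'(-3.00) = -2.76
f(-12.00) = 100.85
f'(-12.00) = -20.76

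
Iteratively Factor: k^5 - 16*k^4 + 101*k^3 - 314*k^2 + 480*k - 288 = (k - 3)*(k^4 - 13*k^3 + 62*k^2 - 128*k + 96) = (k - 3)*(k - 2)*(k^3 - 11*k^2 + 40*k - 48) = (k - 4)*(k - 3)*(k - 2)*(k^2 - 7*k + 12) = (k - 4)*(k - 3)^2*(k - 2)*(k - 4)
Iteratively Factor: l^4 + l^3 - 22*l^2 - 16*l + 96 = (l - 2)*(l^3 + 3*l^2 - 16*l - 48) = (l - 2)*(l + 4)*(l^2 - l - 12) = (l - 2)*(l + 3)*(l + 4)*(l - 4)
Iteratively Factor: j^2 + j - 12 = (j - 3)*(j + 4)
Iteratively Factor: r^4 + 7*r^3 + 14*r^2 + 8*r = (r)*(r^3 + 7*r^2 + 14*r + 8) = r*(r + 1)*(r^2 + 6*r + 8) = r*(r + 1)*(r + 4)*(r + 2)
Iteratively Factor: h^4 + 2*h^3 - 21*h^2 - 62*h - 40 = (h + 2)*(h^3 - 21*h - 20) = (h + 2)*(h + 4)*(h^2 - 4*h - 5) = (h + 1)*(h + 2)*(h + 4)*(h - 5)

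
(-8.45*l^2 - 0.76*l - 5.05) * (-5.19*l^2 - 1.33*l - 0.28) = 43.8555*l^4 + 15.1829*l^3 + 29.5863*l^2 + 6.9293*l + 1.414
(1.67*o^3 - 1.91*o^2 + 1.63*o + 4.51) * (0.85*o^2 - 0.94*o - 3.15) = 1.4195*o^5 - 3.1933*o^4 - 2.0796*o^3 + 8.3178*o^2 - 9.3739*o - 14.2065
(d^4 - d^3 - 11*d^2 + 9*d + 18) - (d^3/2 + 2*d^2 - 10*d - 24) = d^4 - 3*d^3/2 - 13*d^2 + 19*d + 42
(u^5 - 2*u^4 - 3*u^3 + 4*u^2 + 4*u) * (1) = u^5 - 2*u^4 - 3*u^3 + 4*u^2 + 4*u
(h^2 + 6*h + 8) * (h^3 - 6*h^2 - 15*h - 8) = h^5 - 43*h^3 - 146*h^2 - 168*h - 64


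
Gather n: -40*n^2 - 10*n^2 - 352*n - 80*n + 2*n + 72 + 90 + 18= -50*n^2 - 430*n + 180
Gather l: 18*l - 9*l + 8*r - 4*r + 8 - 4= 9*l + 4*r + 4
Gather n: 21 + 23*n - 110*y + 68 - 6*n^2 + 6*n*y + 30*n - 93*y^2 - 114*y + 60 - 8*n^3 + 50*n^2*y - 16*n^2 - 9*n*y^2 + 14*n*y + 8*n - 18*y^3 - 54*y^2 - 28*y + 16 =-8*n^3 + n^2*(50*y - 22) + n*(-9*y^2 + 20*y + 61) - 18*y^3 - 147*y^2 - 252*y + 165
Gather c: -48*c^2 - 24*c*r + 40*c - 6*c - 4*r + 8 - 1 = -48*c^2 + c*(34 - 24*r) - 4*r + 7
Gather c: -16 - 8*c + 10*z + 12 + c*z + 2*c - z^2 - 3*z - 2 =c*(z - 6) - z^2 + 7*z - 6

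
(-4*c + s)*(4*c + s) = -16*c^2 + s^2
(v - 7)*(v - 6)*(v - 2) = v^3 - 15*v^2 + 68*v - 84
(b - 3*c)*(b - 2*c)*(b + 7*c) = b^3 + 2*b^2*c - 29*b*c^2 + 42*c^3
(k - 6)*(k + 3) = k^2 - 3*k - 18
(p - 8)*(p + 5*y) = p^2 + 5*p*y - 8*p - 40*y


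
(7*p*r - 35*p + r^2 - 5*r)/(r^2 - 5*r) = (7*p + r)/r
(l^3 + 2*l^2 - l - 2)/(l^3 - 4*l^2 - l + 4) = (l + 2)/(l - 4)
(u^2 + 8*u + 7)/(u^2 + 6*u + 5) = (u + 7)/(u + 5)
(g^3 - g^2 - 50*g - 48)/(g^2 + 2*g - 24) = (g^2 - 7*g - 8)/(g - 4)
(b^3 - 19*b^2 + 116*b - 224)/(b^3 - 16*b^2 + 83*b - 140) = (b - 8)/(b - 5)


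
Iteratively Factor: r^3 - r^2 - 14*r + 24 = (r + 4)*(r^2 - 5*r + 6) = (r - 3)*(r + 4)*(r - 2)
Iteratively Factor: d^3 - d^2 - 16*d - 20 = (d + 2)*(d^2 - 3*d - 10) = (d - 5)*(d + 2)*(d + 2)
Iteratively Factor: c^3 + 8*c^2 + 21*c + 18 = (c + 3)*(c^2 + 5*c + 6) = (c + 3)^2*(c + 2)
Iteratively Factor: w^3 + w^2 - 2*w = (w + 2)*(w^2 - w) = (w - 1)*(w + 2)*(w)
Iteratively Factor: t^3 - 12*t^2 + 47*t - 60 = (t - 5)*(t^2 - 7*t + 12) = (t - 5)*(t - 3)*(t - 4)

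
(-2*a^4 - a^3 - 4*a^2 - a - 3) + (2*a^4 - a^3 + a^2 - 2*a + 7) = -2*a^3 - 3*a^2 - 3*a + 4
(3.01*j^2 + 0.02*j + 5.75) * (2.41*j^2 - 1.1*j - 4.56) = 7.2541*j^4 - 3.2628*j^3 + 0.109900000000003*j^2 - 6.4162*j - 26.22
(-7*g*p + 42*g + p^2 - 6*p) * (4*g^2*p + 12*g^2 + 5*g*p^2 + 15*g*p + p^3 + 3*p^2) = -28*g^3*p^2 + 84*g^3*p + 504*g^3 - 31*g^2*p^3 + 93*g^2*p^2 + 558*g^2*p - 2*g*p^4 + 6*g*p^3 + 36*g*p^2 + p^5 - 3*p^4 - 18*p^3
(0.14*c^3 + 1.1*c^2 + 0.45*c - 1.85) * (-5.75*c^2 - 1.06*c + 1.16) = -0.805*c^5 - 6.4734*c^4 - 3.5911*c^3 + 11.4365*c^2 + 2.483*c - 2.146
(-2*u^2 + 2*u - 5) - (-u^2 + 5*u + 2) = -u^2 - 3*u - 7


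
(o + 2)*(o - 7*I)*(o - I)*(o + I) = o^4 + 2*o^3 - 7*I*o^3 + o^2 - 14*I*o^2 + 2*o - 7*I*o - 14*I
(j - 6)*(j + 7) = j^2 + j - 42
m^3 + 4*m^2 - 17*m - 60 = (m - 4)*(m + 3)*(m + 5)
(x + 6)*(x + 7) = x^2 + 13*x + 42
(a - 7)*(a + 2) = a^2 - 5*a - 14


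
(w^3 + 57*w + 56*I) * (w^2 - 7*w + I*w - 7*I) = w^5 - 7*w^4 + I*w^4 + 57*w^3 - 7*I*w^3 - 399*w^2 + 113*I*w^2 - 56*w - 791*I*w + 392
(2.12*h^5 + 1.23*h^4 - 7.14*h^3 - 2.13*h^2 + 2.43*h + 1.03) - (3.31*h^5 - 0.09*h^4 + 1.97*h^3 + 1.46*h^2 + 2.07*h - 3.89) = -1.19*h^5 + 1.32*h^4 - 9.11*h^3 - 3.59*h^2 + 0.36*h + 4.92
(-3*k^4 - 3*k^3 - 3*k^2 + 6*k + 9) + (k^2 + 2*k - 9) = -3*k^4 - 3*k^3 - 2*k^2 + 8*k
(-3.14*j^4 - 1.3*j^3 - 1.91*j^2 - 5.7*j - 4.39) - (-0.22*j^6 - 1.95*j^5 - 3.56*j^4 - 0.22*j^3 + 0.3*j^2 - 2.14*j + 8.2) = 0.22*j^6 + 1.95*j^5 + 0.42*j^4 - 1.08*j^3 - 2.21*j^2 - 3.56*j - 12.59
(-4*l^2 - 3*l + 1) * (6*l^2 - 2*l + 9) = -24*l^4 - 10*l^3 - 24*l^2 - 29*l + 9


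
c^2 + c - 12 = (c - 3)*(c + 4)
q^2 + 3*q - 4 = (q - 1)*(q + 4)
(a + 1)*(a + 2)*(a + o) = a^3 + a^2*o + 3*a^2 + 3*a*o + 2*a + 2*o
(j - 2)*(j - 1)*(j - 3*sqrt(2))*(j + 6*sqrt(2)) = j^4 - 3*j^3 + 3*sqrt(2)*j^3 - 34*j^2 - 9*sqrt(2)*j^2 + 6*sqrt(2)*j + 108*j - 72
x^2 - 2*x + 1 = (x - 1)^2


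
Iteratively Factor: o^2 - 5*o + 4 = (o - 1)*(o - 4)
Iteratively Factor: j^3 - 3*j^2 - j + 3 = (j + 1)*(j^2 - 4*j + 3) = (j - 1)*(j + 1)*(j - 3)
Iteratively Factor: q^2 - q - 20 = (q + 4)*(q - 5)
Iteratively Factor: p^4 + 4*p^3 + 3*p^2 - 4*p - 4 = (p - 1)*(p^3 + 5*p^2 + 8*p + 4) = (p - 1)*(p + 2)*(p^2 + 3*p + 2) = (p - 1)*(p + 2)^2*(p + 1)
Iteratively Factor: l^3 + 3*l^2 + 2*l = (l)*(l^2 + 3*l + 2) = l*(l + 1)*(l + 2)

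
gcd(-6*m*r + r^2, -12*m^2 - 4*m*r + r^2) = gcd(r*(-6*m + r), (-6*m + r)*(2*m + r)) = -6*m + r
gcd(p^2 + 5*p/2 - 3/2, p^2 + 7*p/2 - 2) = p - 1/2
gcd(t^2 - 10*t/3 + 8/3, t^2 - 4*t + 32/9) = t - 4/3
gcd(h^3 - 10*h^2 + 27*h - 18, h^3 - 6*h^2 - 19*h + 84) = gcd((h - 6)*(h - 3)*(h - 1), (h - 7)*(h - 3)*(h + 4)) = h - 3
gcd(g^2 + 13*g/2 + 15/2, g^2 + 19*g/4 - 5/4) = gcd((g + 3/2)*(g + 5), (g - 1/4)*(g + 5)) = g + 5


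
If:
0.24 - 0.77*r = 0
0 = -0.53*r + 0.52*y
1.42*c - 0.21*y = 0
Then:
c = 0.05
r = 0.31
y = 0.32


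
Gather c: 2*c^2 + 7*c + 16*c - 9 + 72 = 2*c^2 + 23*c + 63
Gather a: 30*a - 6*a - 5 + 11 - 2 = 24*a + 4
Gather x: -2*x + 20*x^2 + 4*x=20*x^2 + 2*x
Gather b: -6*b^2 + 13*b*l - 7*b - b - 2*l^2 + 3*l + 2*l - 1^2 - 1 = -6*b^2 + b*(13*l - 8) - 2*l^2 + 5*l - 2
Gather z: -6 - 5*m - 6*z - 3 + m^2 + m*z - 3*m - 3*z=m^2 - 8*m + z*(m - 9) - 9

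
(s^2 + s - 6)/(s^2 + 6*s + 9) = (s - 2)/(s + 3)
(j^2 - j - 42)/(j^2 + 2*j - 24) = (j - 7)/(j - 4)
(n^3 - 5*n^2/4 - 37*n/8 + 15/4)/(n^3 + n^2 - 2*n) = (8*n^2 - 26*n + 15)/(8*n*(n - 1))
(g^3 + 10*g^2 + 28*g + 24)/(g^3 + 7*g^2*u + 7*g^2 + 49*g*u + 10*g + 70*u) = (g^2 + 8*g + 12)/(g^2 + 7*g*u + 5*g + 35*u)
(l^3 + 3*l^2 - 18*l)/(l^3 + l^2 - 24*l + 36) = l/(l - 2)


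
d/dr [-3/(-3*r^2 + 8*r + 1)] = 6*(4 - 3*r)/(-3*r^2 + 8*r + 1)^2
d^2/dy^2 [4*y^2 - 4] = 8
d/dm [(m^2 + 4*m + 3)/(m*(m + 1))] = -3/m^2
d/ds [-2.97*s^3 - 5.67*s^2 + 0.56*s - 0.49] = -8.91*s^2 - 11.34*s + 0.56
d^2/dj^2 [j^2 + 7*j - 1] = 2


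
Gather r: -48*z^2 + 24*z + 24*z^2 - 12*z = -24*z^2 + 12*z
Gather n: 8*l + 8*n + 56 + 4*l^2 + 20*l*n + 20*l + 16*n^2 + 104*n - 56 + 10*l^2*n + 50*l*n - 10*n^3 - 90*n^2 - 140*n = 4*l^2 + 28*l - 10*n^3 - 74*n^2 + n*(10*l^2 + 70*l - 28)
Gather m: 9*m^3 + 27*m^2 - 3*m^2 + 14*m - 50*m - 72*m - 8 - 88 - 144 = 9*m^3 + 24*m^2 - 108*m - 240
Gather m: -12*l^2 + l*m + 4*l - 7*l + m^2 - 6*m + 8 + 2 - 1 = -12*l^2 - 3*l + m^2 + m*(l - 6) + 9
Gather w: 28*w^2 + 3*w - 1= 28*w^2 + 3*w - 1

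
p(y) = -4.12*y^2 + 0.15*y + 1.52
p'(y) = 0.15 - 8.24*y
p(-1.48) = -7.73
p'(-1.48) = 12.35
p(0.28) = 1.24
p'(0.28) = -2.16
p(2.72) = -28.55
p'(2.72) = -22.26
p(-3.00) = -36.01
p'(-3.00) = 24.87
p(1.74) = -10.69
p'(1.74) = -14.19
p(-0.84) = -1.51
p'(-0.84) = 7.07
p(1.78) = -11.27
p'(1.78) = -14.52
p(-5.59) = -128.06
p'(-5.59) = 46.21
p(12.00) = -589.96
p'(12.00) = -98.73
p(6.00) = -145.90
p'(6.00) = -49.29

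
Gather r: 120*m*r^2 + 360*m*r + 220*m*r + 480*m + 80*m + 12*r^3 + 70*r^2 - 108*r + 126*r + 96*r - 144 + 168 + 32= 560*m + 12*r^3 + r^2*(120*m + 70) + r*(580*m + 114) + 56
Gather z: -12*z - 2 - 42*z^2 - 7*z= -42*z^2 - 19*z - 2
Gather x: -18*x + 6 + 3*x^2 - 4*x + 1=3*x^2 - 22*x + 7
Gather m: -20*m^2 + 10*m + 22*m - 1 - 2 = -20*m^2 + 32*m - 3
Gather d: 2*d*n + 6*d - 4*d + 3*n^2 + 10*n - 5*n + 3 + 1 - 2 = d*(2*n + 2) + 3*n^2 + 5*n + 2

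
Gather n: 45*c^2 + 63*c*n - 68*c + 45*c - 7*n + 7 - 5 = 45*c^2 - 23*c + n*(63*c - 7) + 2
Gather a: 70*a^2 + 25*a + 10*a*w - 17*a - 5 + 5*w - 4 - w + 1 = 70*a^2 + a*(10*w + 8) + 4*w - 8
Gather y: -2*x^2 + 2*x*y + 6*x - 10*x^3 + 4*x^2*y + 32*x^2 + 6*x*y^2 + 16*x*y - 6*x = -10*x^3 + 30*x^2 + 6*x*y^2 + y*(4*x^2 + 18*x)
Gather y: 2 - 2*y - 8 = -2*y - 6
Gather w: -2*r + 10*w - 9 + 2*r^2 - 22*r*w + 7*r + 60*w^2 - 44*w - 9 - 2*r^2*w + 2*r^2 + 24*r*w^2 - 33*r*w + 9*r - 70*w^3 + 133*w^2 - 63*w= 4*r^2 + 14*r - 70*w^3 + w^2*(24*r + 193) + w*(-2*r^2 - 55*r - 97) - 18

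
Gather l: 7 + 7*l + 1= 7*l + 8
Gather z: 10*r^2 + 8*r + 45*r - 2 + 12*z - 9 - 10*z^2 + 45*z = 10*r^2 + 53*r - 10*z^2 + 57*z - 11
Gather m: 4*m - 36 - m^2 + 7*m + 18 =-m^2 + 11*m - 18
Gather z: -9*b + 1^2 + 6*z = -9*b + 6*z + 1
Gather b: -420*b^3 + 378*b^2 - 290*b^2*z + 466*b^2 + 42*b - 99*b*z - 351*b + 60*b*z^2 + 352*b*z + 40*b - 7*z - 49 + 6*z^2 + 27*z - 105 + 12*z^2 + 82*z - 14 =-420*b^3 + b^2*(844 - 290*z) + b*(60*z^2 + 253*z - 269) + 18*z^2 + 102*z - 168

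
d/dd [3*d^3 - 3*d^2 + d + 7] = 9*d^2 - 6*d + 1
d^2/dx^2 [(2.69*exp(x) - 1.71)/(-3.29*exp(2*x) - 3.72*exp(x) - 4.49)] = (-29.116829*exp(4*x) + 106.959216*exp(3*x) + 301.206738*exp(2*x) - 32.446968*exp(x) - 82.792457)*exp(x)/(35.611289*exp(6*x) + 120.796956*exp(5*x) + 282.385635*exp(4*x) + 381.19212*exp(3*x) + 385.383435*exp(2*x) + 224.986716*exp(x) + 90.518849)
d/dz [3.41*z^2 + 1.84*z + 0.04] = 6.82*z + 1.84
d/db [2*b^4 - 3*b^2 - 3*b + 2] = 8*b^3 - 6*b - 3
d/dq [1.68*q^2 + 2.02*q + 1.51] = 3.36*q + 2.02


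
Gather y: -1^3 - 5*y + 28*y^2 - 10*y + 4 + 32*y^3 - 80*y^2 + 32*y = 32*y^3 - 52*y^2 + 17*y + 3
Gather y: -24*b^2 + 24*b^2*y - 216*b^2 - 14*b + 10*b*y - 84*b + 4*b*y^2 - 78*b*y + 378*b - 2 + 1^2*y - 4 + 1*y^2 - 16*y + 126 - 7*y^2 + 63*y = -240*b^2 + 280*b + y^2*(4*b - 6) + y*(24*b^2 - 68*b + 48) + 120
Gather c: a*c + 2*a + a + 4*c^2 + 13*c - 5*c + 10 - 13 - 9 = 3*a + 4*c^2 + c*(a + 8) - 12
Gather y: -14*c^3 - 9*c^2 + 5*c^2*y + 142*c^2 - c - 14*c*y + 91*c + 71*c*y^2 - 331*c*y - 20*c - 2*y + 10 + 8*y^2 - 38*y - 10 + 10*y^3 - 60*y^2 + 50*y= -14*c^3 + 133*c^2 + 70*c + 10*y^3 + y^2*(71*c - 52) + y*(5*c^2 - 345*c + 10)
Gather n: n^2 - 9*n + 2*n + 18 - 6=n^2 - 7*n + 12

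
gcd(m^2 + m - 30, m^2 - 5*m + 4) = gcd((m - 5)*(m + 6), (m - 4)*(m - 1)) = 1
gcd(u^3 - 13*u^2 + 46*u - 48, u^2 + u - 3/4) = 1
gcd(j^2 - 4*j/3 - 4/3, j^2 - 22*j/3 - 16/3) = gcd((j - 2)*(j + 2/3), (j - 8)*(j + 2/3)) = j + 2/3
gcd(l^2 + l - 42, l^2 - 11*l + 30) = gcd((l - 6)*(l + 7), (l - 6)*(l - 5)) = l - 6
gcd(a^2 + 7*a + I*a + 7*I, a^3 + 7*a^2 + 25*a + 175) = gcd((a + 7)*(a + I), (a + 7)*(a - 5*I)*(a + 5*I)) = a + 7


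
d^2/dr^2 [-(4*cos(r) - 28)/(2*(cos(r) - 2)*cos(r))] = 2*(-26*sin(r)^4/cos(r)^3 - sin(r)^2 + 41 - 38/cos(r) - 84/cos(r)^2 + 82/cos(r)^3)/(cos(r) - 2)^3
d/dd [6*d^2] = 12*d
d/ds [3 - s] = -1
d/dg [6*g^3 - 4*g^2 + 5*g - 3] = 18*g^2 - 8*g + 5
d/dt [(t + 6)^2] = 2*t + 12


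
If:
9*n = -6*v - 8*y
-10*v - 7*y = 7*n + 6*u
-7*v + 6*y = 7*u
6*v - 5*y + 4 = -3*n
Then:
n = 44/45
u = 674/585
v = -746/585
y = -28/195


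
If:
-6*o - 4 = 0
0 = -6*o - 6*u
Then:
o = -2/3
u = 2/3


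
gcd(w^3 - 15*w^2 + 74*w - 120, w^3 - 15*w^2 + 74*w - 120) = w^3 - 15*w^2 + 74*w - 120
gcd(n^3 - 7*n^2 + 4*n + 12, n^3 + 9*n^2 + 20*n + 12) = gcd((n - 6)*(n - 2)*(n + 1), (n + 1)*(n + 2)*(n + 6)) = n + 1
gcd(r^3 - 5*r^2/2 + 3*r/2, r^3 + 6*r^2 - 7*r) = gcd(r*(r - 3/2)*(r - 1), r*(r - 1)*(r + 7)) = r^2 - r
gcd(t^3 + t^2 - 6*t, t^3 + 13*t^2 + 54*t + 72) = t + 3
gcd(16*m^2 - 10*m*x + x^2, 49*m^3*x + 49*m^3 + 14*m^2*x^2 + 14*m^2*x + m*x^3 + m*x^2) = 1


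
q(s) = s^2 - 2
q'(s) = 2*s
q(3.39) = 9.49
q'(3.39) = 6.78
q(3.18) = 8.11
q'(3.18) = 6.36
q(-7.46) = 53.65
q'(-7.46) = -14.92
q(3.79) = 12.36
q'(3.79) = 7.58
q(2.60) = 4.76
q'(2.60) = 5.20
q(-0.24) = -1.94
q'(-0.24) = -0.48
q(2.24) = 3.02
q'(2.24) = 4.48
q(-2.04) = 2.16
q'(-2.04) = -4.08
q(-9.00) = 79.00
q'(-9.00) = -18.00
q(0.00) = -2.00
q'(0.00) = 0.00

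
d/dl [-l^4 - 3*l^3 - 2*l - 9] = -4*l^3 - 9*l^2 - 2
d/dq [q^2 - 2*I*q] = 2*q - 2*I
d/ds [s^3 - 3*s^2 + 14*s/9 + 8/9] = 3*s^2 - 6*s + 14/9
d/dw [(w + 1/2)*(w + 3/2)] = 2*w + 2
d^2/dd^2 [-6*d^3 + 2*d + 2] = -36*d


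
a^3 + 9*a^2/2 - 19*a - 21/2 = (a - 3)*(a + 1/2)*(a + 7)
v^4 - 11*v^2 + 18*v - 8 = (v - 2)*(v - 1)^2*(v + 4)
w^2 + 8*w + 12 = (w + 2)*(w + 6)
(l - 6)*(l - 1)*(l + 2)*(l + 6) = l^4 + l^3 - 38*l^2 - 36*l + 72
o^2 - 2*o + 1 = (o - 1)^2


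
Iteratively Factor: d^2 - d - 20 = (d - 5)*(d + 4)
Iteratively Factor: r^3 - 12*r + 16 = (r - 2)*(r^2 + 2*r - 8) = (r - 2)^2*(r + 4)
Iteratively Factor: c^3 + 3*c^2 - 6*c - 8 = (c + 4)*(c^2 - c - 2) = (c + 1)*(c + 4)*(c - 2)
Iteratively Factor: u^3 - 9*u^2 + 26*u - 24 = (u - 2)*(u^2 - 7*u + 12) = (u - 3)*(u - 2)*(u - 4)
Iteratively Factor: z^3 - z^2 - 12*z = (z + 3)*(z^2 - 4*z) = z*(z + 3)*(z - 4)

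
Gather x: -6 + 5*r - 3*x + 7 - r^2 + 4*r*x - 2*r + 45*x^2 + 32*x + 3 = -r^2 + 3*r + 45*x^2 + x*(4*r + 29) + 4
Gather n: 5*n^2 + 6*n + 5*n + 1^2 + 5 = 5*n^2 + 11*n + 6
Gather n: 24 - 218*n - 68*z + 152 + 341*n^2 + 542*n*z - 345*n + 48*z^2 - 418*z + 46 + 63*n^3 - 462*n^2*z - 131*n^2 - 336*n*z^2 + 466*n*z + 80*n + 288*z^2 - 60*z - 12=63*n^3 + n^2*(210 - 462*z) + n*(-336*z^2 + 1008*z - 483) + 336*z^2 - 546*z + 210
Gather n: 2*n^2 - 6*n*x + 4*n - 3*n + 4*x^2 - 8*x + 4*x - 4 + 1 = 2*n^2 + n*(1 - 6*x) + 4*x^2 - 4*x - 3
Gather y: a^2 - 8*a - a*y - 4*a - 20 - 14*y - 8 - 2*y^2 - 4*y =a^2 - 12*a - 2*y^2 + y*(-a - 18) - 28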